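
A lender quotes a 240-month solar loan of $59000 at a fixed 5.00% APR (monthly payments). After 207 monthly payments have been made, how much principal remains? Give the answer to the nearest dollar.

With monthly rate i = 5%/12 = 0.0041667, the balance after k of n payments is P · [(1+i)^n − (1+i)^k] / [(1+i)^n − 1].
(1+0.0041667)^240 = 2.71264029 and (1+0.0041667)^207 = 2.36483464, so the balance is 59,000 × (2.71264029 − 2.36483464) / (2.71264029 − 1) = $11,981.81.

$11,982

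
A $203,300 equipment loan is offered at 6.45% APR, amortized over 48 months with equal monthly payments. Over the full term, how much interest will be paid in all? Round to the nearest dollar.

$27,895

At 6.45% the monthly rate is 0.0053750, so the payment is 203,300 × 0.0053750 / (1 − 1.0053750^−48) = $4,816.56.
Total paid = 48 × $4,816.56 = $231,194.88; interest = $231,194.88 − $203,300 = $27,894.88.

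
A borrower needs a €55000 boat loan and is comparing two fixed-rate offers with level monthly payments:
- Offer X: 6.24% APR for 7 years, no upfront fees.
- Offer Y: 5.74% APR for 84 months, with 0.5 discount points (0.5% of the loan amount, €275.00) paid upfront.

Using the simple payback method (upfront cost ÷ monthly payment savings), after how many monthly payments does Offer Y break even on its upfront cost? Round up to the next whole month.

21 months

Offer X: monthly rate = 6.24%/12 = 0.0052000; payment = 55,000 × 0.0052000 / (1 − (1+0.0052000)^−84) = €809.81.
Offer Y: monthly rate = 5.74%/12 = 0.0047833; payment = 55,000 × 0.0047833 / (1 − (1+0.0047833)^−84) = €796.63.
Monthly savings = €809.81 − €796.63 = €13.18.
Break-even = €275.00 / €13.18 = 20.86 → 21 months.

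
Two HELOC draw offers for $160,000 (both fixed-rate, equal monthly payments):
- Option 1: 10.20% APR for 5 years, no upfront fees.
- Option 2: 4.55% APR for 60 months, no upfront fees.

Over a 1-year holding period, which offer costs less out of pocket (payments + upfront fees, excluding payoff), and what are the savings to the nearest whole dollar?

Option 1: at 10.20% the monthly rate is 0.0085000, so the payment is 160,000 × 0.0085000 / (1 − 1.0085000^−60) = $3,415.29.
Option 2: at 4.55% the monthly rate is 0.0037917, so the payment is 160,000 × 0.0037917 / (1 − 1.0037917^−60) = $2,986.52.
Over 12 months: Option 1 costs 12 × $3,415.29 = $40,983.48; Option 2 costs 12 × $2,986.52 = $35,838.24.
Option 2 is cheaper by $40,983.48 − $35,838.24 = $5,145.24.

Option 2 by $5,145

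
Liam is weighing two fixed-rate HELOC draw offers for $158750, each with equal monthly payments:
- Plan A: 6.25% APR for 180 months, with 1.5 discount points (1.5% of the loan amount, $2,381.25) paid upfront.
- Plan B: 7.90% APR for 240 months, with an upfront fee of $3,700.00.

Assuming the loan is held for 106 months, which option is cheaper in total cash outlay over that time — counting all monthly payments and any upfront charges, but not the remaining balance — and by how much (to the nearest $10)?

Plan B by $3,260

Plan A: at 6.25% the monthly rate is 0.0052083, so the payment is 158,750 × 0.0052083 / (1 − 1.0052083^−180) = $1,361.16.
Plan B: at 7.90% the monthly rate is 0.0065833, so the payment is 158,750 × 0.0065833 / (1 − 1.0065833^−240) = $1,317.99.
Over 106 months: Plan A costs 106 × $1,361.16 + $2,381.25 = $146,664.21; Plan B costs 106 × $1,317.99 + $3,700.00 = $143,406.94.
Plan B is cheaper by $146,664.21 − $143,406.94 = $3,257.27.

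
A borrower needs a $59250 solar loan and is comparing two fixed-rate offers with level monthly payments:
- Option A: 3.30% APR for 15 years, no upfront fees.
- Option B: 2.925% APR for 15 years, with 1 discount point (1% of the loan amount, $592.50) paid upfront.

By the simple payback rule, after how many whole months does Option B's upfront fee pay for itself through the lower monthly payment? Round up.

Option A: monthly rate = 3.3%/12 = 0.0027500; payment = 59,250 × 0.0027500 / (1 − (1+0.0027500)^−180) = $417.77.
Option B: at 2.925% the monthly rate is 0.0024375, so the payment is 59,250 × 0.0024375 / (1 − 1.0024375^−180) = $407.04.
Monthly savings = $417.77 − $407.04 = $10.73.
Break-even = $592.50 / $10.73 = 55.22 → 56 months.

56 months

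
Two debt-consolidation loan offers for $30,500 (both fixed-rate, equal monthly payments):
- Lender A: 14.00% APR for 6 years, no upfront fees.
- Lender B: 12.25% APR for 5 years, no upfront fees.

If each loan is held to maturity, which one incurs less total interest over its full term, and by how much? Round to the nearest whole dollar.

Lender B by $4,311

Lender A: at 14.00% the monthly rate is 0.0116667, so the payment is 30,500 × 0.0116667 / (1 − 1.0116667^−72) = $628.48.
Total interest on Lender A = 72 × $628.48 − $30,500 = $14,750.56.
Lender B: at 12.25% the monthly rate is 0.0102083, so the payment is 30,500 × 0.0102083 / (1 − 1.0102083^−60) = $682.32.
Total interest on Lender B = 60 × $682.32 − $30,500 = $10,439.20.
Lender B is lower by $4,311.36.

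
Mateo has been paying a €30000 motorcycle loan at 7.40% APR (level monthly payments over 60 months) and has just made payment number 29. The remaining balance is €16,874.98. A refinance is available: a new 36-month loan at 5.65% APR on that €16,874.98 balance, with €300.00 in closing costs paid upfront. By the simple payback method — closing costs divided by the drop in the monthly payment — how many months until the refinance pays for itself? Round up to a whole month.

Current payment = 30,000 × 7.4%/12 / (1 − (1+0.0061667)^−60) = €599.71.
Refinanced payment = 16,874.98 × 0.0047083 / (1 − (1+0.0047083)^−36) = €510.70.
Monthly savings = €599.71 − €510.70 = €89.01.
Break-even = €300.00 / €89.01 = 3.37 → 4 months.

4 months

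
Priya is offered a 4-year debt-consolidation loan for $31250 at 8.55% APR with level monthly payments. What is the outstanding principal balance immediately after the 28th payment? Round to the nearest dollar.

With monthly rate i = 8.55%/12 = 0.0071250, the balance after k of n payments is P · [(1+i)^n − (1+i)^k] / [(1+i)^n − 1].
(1+0.0071250)^48 = 1.40605426 and (1+0.0071250)^28 = 1.21992897, so the balance is 31,250 × (1.40605426 − 1.21992897) / (1.40605426 − 1) = $14,324.23.

$14,324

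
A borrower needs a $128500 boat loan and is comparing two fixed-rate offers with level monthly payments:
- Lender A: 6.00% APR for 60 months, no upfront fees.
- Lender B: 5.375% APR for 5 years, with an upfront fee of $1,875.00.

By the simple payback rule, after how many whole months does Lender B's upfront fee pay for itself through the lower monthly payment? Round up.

51 months

Lender A: monthly rate = 6%/12 = 0.0050000; payment = 128,500 × 0.0050000 / (1 − (1+0.0050000)^−60) = $2,484.26.
Lender B: monthly rate = 5.375%/12 = 0.0044792; payment = 128,500 × 0.0044792 / (1 − (1+0.0044792)^−60) = $2,447.09.
Monthly savings = $2,484.26 − $2,447.09 = $37.17.
Break-even = $1,875.00 / $37.17 = 50.44 → 51 months.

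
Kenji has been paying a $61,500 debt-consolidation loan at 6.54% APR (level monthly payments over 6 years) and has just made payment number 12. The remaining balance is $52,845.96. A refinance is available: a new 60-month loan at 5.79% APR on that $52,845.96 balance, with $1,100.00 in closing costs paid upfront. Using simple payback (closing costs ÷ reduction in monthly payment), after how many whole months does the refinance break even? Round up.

Current payment = 61,500 × 6.54%/12 / (1 − (1+0.0054500)^−72) = $1,034.98.
Refinanced payment = 52,845.96 × 0.0048250 / (1 − (1+0.0048250)^−60) = $1,016.51.
Monthly savings = $1,034.98 − $1,016.51 = $18.47.
Break-even = $1,100.00 / $18.47 = 59.56 → 60 months.

60 months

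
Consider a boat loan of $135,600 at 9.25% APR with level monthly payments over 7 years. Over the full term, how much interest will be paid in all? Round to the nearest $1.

$49,109

Monthly rate = 9.25%/12 = 0.0077083; payment = 135,600 × 0.0077083 / (1 − (1+0.0077083)^−84) = $2,198.92.
Total paid = 84 × $2,198.92 = $184,709.28; interest = $184,709.28 − $135,600 = $49,109.28.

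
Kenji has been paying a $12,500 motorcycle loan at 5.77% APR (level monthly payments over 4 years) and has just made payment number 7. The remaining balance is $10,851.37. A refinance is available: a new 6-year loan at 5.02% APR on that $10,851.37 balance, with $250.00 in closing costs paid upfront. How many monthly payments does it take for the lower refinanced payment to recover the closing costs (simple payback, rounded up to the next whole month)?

3 months

Current payment = 12,500 × 5.77%/12 / (1 − (1+0.0048083)^−48) = $292.25.
Refinanced payment = 10,851.37 × 0.0041833 / (1 − (1+0.0041833)^−72) = $174.86.
Monthly savings = $292.25 − $174.86 = $117.39.
Break-even = $250.00 / $117.39 = 2.13 → 3 months.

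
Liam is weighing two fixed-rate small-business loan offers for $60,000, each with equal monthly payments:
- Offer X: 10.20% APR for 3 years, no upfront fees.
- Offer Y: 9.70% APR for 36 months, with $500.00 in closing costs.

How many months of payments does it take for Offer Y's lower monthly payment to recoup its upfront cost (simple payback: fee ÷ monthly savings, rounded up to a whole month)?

Offer X: at 10.20% the monthly rate is 0.0085000, so the payment is 60,000 × 0.0085000 / (1 − 1.0085000^−36) = $1,941.67.
Offer Y: at 9.70% the monthly rate is 0.0080833, so the payment is 60,000 × 0.0080833 / (1 − 1.0080833^−36) = $1,927.59.
Monthly savings = $1,941.67 − $1,927.59 = $14.08.
Break-even = $500.00 / $14.08 = 35.51 → 36 months.

36 months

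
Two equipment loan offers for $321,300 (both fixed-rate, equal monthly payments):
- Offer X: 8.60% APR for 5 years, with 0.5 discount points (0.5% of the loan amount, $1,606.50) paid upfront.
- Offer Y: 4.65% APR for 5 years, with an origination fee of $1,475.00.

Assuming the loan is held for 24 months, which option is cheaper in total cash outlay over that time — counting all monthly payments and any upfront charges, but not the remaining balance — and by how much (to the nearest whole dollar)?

Offer X: monthly rate = 8.6%/12 = 0.0071667; payment = 321,300 × 0.0071667 / (1 − (1+0.0071667)^−60) = $6,607.46.
Offer Y: monthly rate = 4.65%/12 = 0.0038750; payment = 321,300 × 0.0038750 / (1 − (1+0.0038750)^−60) = $6,011.94.
Over 24 months: Offer X costs 24 × $6,607.46 + $1,606.50 = $160,185.54; Offer Y costs 24 × $6,011.94 + $1,475.00 = $145,761.56.
Offer Y is cheaper by $160,185.54 − $145,761.56 = $14,423.98.

Offer Y by $14,424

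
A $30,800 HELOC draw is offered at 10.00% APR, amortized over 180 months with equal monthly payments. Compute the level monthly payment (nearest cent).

Monthly rate = 10%/12 = 0.0083333; payment = 30,800 × 0.0083333 / (1 − (1+0.0083333)^−180) = $330.98.

$330.98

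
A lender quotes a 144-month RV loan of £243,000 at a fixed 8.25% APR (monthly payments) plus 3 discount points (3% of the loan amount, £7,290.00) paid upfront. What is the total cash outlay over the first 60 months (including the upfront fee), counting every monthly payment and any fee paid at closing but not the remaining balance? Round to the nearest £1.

£167,117

At 8.25% the monthly rate is 0.0068750, so the payment is 243,000 × 0.0068750 / (1 − 1.0068750^−144) = £2,663.78.
Total outlay = 60 × £2,663.78 + £7,290.00 = £167,116.80.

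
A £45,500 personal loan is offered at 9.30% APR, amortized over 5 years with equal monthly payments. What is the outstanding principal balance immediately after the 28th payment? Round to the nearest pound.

With monthly rate i = 9.3%/12 = 0.0077500, the balance after k of n payments is P · [(1+i)^n − (1+i)^k] / [(1+i)^n − 1].
(1+0.0077500)^60 = 1.58916287 and (1+0.0077500)^28 = 1.24130525, so the balance is 45,500 × (1.58916287 − 1.24130525) / (1.58916287 − 1) = £26,864.43.

£26,864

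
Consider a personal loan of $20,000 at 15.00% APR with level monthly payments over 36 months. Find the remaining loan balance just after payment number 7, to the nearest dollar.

$16,778

With monthly rate i = 15%/12 = 0.0125000, the balance after k of n payments is P · [(1+i)^n − (1+i)^k] / [(1+i)^n − 1].
(1+0.0125000)^36 = 1.56394382 and (1+0.0125000)^7 = 1.09085047, so the balance is 20,000 × (1.56394382 − 1.09085047) / (1.56394382 − 1) = $16,778.03.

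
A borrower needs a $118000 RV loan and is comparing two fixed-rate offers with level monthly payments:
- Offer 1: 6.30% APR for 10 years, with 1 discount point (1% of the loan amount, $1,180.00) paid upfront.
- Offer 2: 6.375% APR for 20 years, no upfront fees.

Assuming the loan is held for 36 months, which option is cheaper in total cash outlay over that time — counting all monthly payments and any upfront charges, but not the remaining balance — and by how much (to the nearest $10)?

Offer 1: monthly rate = 6.3%/12 = 0.0052500; payment = 118,000 × 0.0052500 / (1 − (1+0.0052500)^−120) = $1,327.89.
Offer 2: monthly rate = 6.375%/12 = 0.0053125; payment = 118,000 × 0.0053125 / (1 − (1+0.0053125)^−240) = $871.11.
Over 36 months: Offer 1 costs 36 × $1,327.89 + $1,180.00 = $48,984.04; Offer 2 costs 36 × $871.11 = $31,359.96.
Offer 2 is cheaper by $48,984.04 − $31,359.96 = $17,624.08.

Offer 2 by $17,620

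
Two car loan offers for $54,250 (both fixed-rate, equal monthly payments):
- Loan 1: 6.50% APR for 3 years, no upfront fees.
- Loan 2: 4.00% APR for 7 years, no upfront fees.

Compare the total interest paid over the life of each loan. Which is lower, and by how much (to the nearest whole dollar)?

Loan 1: monthly rate = 6.5%/12 = 0.0054167; payment = 54,250 × 0.0054167 / (1 − (1+0.0054167)^−36) = $1,662.71.
Total interest on Loan 1 = 36 × $1,662.71 − $54,250 = $5,607.56.
Loan 2: monthly rate = 4%/12 = 0.0033333; payment = 54,250 × 0.0033333 / (1 − (1+0.0033333)^−84) = $741.53.
Total interest on Loan 2 = 84 × $741.53 − $54,250 = $8,038.52.
Loan 1 is lower by $2,430.96.

Loan 1 by $2,431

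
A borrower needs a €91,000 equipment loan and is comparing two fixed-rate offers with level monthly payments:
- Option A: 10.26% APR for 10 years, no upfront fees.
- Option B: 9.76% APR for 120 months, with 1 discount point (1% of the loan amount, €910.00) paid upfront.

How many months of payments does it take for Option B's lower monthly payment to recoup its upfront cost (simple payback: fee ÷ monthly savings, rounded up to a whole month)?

37 months

Option A: at 10.26% the monthly rate is 0.0085500, so the payment is 91,000 × 0.0085500 / (1 − 1.0085500^−120) = €1,215.71.
Option B: monthly rate = 9.76%/12 = 0.0081333; payment = 91,000 × 0.0081333 / (1 − (1+0.0081333)^−120) = €1,190.51.
Monthly savings = €1,215.71 − €1,190.51 = €25.20.
Break-even = €910.00 / €25.20 = 36.11 → 37 months.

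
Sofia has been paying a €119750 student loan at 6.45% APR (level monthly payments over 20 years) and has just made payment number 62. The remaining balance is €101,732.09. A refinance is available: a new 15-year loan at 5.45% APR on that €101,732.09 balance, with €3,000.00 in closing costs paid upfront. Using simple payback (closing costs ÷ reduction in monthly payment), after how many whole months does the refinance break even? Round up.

50 months

Current payment = 119,750 × 6.45%/12 / (1 − (1+0.0053750)^−240) = €889.30.
Refinanced payment = 101,732.09 × 0.0045417 / (1 − (1+0.0045417)^−180) = €828.54.
Monthly savings = €889.30 − €828.54 = €60.76.
Break-even = €3,000.00 / €60.76 = 49.37 → 50 months.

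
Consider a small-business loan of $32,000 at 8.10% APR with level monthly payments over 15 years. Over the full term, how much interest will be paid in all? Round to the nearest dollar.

$23,379

Monthly rate = 8.1%/12 = 0.0067500; payment = 32,000 × 0.0067500 / (1 − (1+0.0067500)^−180) = $307.66.
Total paid = 180 × $307.66 = $55,378.80; interest = $55,378.80 − $32,000 = $23,378.80.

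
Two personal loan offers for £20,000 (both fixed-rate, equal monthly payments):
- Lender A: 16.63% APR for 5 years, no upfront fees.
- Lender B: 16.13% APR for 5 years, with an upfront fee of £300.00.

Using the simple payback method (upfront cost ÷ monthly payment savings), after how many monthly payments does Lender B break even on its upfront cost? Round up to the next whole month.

57 months

Lender A: at 16.63% the monthly rate is 0.0138583, so the payment is 20,000 × 0.0138583 / (1 − 1.0138583^−60) = £493.08.
Lender B: at 16.13% the monthly rate is 0.0134417, so the payment is 20,000 × 0.0134417 / (1 − 1.0134417^−60) = £487.74.
Monthly savings = £493.08 − £487.74 = £5.34.
Break-even = £300.00 / £5.34 = 56.18 → 57 months.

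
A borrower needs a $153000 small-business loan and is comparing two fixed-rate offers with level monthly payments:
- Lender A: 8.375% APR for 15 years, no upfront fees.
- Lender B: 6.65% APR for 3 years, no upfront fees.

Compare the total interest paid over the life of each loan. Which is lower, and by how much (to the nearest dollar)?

Lender B by $99,992

Lender A: monthly rate = 8.375%/12 = 0.0069792; payment = 153,000 × 0.0069792 / (1 − (1+0.0069792)^−180) = $1,495.46.
Total interest on Lender A = 180 × $1,495.46 − $153,000 = $116,182.80.
Lender B: at 6.65% the monthly rate is 0.0055417, so the payment is 153,000 × 0.0055417 / (1 − 1.0055417^−36) = $4,699.75.
Total interest on Lender B = 36 × $4,699.75 − $153,000 = $16,191.00.
Lender B is lower by $99,991.80.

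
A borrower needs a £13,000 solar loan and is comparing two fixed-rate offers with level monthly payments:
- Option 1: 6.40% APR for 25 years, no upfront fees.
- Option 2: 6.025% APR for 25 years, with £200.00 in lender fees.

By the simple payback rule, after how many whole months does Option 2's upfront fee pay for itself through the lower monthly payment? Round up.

67 months

Option 1: at 6.40% the monthly rate is 0.0053333, so the payment is 13,000 × 0.0053333 / (1 − 1.0053333^−300) = £86.97.
Option 2: monthly rate = 6.025%/12 = 0.0050208; payment = 13,000 × 0.0050208 / (1 − (1+0.0050208)^−300) = £83.96.
Monthly savings = £86.97 − £83.96 = £3.01.
Break-even = £200.00 / £3.01 = 66.45 → 67 months.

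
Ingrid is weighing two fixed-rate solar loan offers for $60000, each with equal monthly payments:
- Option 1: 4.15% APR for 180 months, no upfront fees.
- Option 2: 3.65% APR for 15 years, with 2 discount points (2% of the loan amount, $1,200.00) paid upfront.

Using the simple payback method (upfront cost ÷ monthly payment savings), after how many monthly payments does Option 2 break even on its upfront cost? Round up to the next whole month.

Option 1: at 4.15% the monthly rate is 0.0034583, so the payment is 60,000 × 0.0034583 / (1 − 1.0034583^−180) = $448.34.
Option 2: monthly rate = 3.65%/12 = 0.0030417; payment = 60,000 × 0.0030417 / (1 − (1+0.0030417)^−180) = $433.36.
Monthly savings = $448.34 − $433.36 = $14.98.
Break-even = $1,200.00 / $14.98 = 80.11 → 81 months.

81 months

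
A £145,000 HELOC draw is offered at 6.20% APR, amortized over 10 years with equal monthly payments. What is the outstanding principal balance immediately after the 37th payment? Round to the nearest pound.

With monthly rate i = 6.2%/12 = 0.0051667, the balance after k of n payments is P · [(1+i)^n − (1+i)^k] / [(1+i)^n − 1].
(1+0.0051667)^120 = 1.85596324 and (1+0.0051667)^37 = 1.21006553, so the balance is 145,000 × (1.85596324 − 1.21006553) / (1.85596324 − 1) = £109,414.94.

£109,415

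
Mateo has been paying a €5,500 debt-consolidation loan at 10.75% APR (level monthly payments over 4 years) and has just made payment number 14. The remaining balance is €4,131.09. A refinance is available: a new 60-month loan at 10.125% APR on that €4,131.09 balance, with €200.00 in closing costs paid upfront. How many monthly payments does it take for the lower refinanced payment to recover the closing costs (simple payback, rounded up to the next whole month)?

Current payment = 5,500 × 10.75%/12 / (1 − (1+0.0089583)^−48) = €141.48.
Refinanced payment = 4,131.09 × 0.0084375 / (1 − (1+0.0084375)^−60) = €88.03.
Monthly savings = €141.48 − €88.03 = €53.45.
Break-even = €200.00 / €53.45 = 3.74 → 4 months.

4 months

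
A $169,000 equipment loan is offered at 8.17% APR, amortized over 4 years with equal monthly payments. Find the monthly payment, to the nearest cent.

$4,139.28

At 8.17% the monthly rate is 0.0068083, so the payment is 169,000 × 0.0068083 / (1 − 1.0068083^−48) = $4,139.28.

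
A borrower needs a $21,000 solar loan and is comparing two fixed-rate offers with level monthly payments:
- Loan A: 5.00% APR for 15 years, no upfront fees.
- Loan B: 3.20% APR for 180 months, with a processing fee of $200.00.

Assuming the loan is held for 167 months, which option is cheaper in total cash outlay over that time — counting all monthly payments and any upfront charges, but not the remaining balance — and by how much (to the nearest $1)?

Loan A: at 5.00% the monthly rate is 0.0041667, so the payment is 21,000 × 0.0041667 / (1 − 1.0041667^−180) = $166.07.
Loan B: monthly rate = 3.2%/12 = 0.0026667; payment = 21,000 × 0.0026667 / (1 − (1+0.0026667)^−180) = $147.05.
Over 167 months: Loan A costs 167 × $166.07 = $27,733.69; Loan B costs 167 × $147.05 + $200.00 = $24,757.35.
Loan B is cheaper by $27,733.69 − $24,757.35 = $2,976.34.

Loan B by $2,976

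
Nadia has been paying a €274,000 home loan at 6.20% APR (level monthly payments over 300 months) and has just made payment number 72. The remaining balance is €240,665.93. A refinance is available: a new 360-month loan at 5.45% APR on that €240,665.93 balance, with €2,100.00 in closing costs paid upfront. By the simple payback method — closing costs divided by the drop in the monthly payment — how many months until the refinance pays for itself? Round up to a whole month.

5 months

Current payment = 274,000 × 6.2%/12 / (1 − (1+0.0051667)^−300) = €1,799.03.
Refinanced payment = 240,665.93 × 0.0045417 / (1 − (1+0.0045417)^−360) = €1,358.93.
Monthly savings = €1,799.03 − €1,358.93 = €440.10.
Break-even = €2,100.00 / €440.10 = 4.77 → 5 months.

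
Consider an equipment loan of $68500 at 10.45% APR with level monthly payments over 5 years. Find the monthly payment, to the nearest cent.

$1,470.64

Monthly rate = 10.45%/12 = 0.0087083; payment = 68,500 × 0.0087083 / (1 − (1+0.0087083)^−60) = $1,470.64.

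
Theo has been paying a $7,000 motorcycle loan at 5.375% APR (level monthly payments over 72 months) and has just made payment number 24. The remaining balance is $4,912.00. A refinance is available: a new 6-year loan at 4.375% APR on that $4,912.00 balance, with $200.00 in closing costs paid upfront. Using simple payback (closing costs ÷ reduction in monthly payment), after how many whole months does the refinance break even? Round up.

6 months

Current payment = 7,000 × 5.375%/12 / (1 − (1+0.0044792)^−72) = $113.96.
Refinanced payment = 4,912.00 × 0.0036458 / (1 − (1+0.0036458)^−72) = $77.69.
Monthly savings = $113.96 − $77.69 = $36.27.
Break-even = $200.00 / $36.27 = 5.51 → 6 months.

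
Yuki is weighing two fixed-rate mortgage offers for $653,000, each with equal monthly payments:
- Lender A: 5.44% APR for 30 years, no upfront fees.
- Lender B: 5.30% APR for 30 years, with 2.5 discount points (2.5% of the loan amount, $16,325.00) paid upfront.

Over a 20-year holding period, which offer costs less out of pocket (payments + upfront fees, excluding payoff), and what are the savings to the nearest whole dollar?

Lender A by $2,650

Lender A: at 5.44% the monthly rate is 0.0045333, so the payment is 653,000 × 0.0045333 / (1 − 1.0045333^−360) = $3,683.12.
Lender B: monthly rate = 5.3%/12 = 0.0044167; payment = 653,000 × 0.0044167 / (1 − (1+0.0044167)^−360) = $3,626.14.
Over 240 months: Lender A costs 240 × $3,683.12 = $883,948.80; Lender B costs 240 × $3,626.14 + $16,325.00 = $886,598.60.
Lender A is cheaper by $886,598.60 − $883,948.80 = $2,649.80.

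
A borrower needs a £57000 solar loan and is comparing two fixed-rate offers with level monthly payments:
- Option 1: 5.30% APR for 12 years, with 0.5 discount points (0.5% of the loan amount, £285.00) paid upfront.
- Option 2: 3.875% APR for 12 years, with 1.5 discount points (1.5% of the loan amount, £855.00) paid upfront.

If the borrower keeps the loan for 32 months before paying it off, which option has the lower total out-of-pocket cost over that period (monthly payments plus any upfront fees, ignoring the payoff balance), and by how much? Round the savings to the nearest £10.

Option 1: monthly rate = 5.3%/12 = 0.0044167; payment = 57,000 × 0.0044167 / (1 − (1+0.0044167)^−144) = £535.81.
Option 2: monthly rate = 3.875%/12 = 0.0032292; payment = 57,000 × 0.0032292 / (1 − (1+0.0032292)^−144) = £495.60.
Over 32 months: Option 1 costs 32 × £535.81 + £285.00 = £17,430.92; Option 2 costs 32 × £495.60 + £855.00 = £16,714.20.
Option 2 is cheaper by £17,430.92 − £16,714.20 = £716.72.

Option 2 by £720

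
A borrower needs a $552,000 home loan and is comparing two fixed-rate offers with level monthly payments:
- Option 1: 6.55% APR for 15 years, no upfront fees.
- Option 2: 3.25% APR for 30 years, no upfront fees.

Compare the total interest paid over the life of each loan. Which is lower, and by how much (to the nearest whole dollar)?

Option 2 by $3,424

Option 1: monthly rate = 6.55%/12 = 0.0054583; payment = 552,000 × 0.0054583 / (1 − (1+0.0054583)^−180) = $4,823.70.
Total interest on Option 1 = 180 × $4,823.70 − $552,000 = $316,266.00.
Option 2: monthly rate = 3.25%/12 = 0.0027083; payment = 552,000 × 0.0027083 / (1 − (1+0.0027083)^−360) = $2,402.34.
Total interest on Option 2 = 360 × $2,402.34 − $552,000 = $312,842.40.
Option 2 is lower by $3,423.60.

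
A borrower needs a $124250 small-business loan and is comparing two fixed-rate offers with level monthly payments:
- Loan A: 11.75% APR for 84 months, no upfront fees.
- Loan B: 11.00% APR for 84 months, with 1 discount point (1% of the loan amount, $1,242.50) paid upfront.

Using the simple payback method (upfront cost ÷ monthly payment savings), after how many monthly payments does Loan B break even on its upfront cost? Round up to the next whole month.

Loan A: at 11.75% the monthly rate is 0.0097917, so the payment is 124,250 × 0.0097917 / (1 − 1.0097917^−84) = $2,176.78.
Loan B: at 11.00% the monthly rate is 0.0091667, so the payment is 124,250 × 0.0091667 / (1 − 1.0091667^−84) = $2,127.46.
Monthly savings = $2,176.78 − $2,127.46 = $49.32.
Break-even = $1,242.50 / $49.32 = 25.19 → 26 months.

26 months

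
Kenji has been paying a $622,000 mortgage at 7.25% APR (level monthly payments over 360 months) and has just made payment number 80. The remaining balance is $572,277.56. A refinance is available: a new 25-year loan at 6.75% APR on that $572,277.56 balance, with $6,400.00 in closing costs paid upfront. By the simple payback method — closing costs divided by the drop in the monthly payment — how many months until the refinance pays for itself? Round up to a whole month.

23 months

Current payment = 622,000 × 7.25%/12 / (1 − (1+0.0060417)^−360) = $4,243.14.
Refinanced payment = 572,277.56 × 0.0056250 / (1 − (1+0.0056250)^−300) = $3,953.93.
Monthly savings = $4,243.14 − $3,953.93 = $289.21.
Break-even = $6,400.00 / $289.21 = 22.13 → 23 months.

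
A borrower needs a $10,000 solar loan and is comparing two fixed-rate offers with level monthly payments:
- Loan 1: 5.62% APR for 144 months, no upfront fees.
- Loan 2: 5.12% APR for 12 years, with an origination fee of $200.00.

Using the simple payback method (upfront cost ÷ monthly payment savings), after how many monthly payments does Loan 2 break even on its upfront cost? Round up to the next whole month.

79 months

Loan 1: monthly rate = 5.62%/12 = 0.0046833; payment = 10,000 × 0.0046833 / (1 − (1+0.0046833)^−144) = $95.63.
Loan 2: at 5.12% the monthly rate is 0.0042667, so the payment is 10,000 × 0.0042667 / (1 − 1.0042667^−144) = $93.09.
Monthly savings = $95.63 − $93.09 = $2.54.
Break-even = $200.00 / $2.54 = 78.74 → 79 months.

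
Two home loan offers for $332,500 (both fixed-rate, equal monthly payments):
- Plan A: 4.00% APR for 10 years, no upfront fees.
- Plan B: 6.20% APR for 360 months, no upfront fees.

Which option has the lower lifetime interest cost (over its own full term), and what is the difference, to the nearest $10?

Plan A by $329,160

Plan A: monthly rate = 4%/12 = 0.0033333; payment = 332,500 × 0.0033333 / (1 − (1+0.0033333)^−120) = $3,366.40.
Total interest on Plan A = 120 × $3,366.40 − $332,500 = $71,468.00.
Plan B: monthly rate = 6.2%/12 = 0.0051667; payment = 332,500 × 0.0051667 / (1 − (1+0.0051667)^−360) = $2,036.46.
Total interest on Plan B = 360 × $2,036.46 − $332,500 = $400,625.60.
Plan A is lower by $329,157.60.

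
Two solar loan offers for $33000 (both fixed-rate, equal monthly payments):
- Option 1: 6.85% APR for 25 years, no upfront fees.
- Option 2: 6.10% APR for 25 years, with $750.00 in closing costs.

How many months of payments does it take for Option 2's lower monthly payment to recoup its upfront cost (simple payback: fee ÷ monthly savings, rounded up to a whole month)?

49 months

Option 1: at 6.85% the monthly rate is 0.0057083, so the payment is 33,000 × 0.0057083 / (1 − 1.0057083^−300) = $230.09.
Option 2: at 6.10% the monthly rate is 0.0050833, so the payment is 33,000 × 0.0050833 / (1 − 1.0050833^−300) = $214.64.
Monthly savings = $230.09 − $214.64 = $15.45.
Break-even = $750.00 / $15.45 = 48.54 → 49 months.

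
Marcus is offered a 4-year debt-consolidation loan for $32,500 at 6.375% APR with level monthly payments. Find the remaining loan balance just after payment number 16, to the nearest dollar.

With monthly rate i = 6.375%/12 = 0.0053125, the balance after k of n payments is P · [(1+i)^n − (1+i)^k] / [(1+i)^n − 1].
(1+0.0053125)^48 = 1.28959091 and (1+0.0053125)^16 = 1.08847215, so the balance is 32,500 × (1.28959091 − 1.08847215) / (1.28959091 − 1) = $22,571.01.

$22,571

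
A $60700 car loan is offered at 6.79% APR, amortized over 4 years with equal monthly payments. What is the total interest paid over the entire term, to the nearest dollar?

At 6.79% the monthly rate is 0.0056583, so the payment is 60,700 × 0.0056583 / (1 − 1.0056583^−48) = $1,447.63.
Total paid = 48 × $1,447.63 = $69,486.24; interest = $69,486.24 − $60,700 = $8,786.24.

$8,786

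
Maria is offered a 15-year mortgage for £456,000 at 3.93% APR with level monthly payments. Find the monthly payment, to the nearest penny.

£3,357.00

Monthly rate = 3.93%/12 = 0.0032750; payment = 456,000 × 0.0032750 / (1 − (1+0.0032750)^−180) = £3,357.00.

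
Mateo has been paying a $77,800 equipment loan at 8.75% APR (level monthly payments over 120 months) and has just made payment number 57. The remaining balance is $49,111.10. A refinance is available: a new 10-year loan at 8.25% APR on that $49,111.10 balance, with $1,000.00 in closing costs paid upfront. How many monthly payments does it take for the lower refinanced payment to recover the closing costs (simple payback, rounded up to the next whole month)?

Current payment = 77,800 × 8.75%/12 / (1 − (1+0.0072917)^−120) = $975.04.
Refinanced payment = 49,111.10 × 0.0068750 / (1 − (1+0.0068750)^−120) = $602.36.
Monthly savings = $975.04 − $602.36 = $372.68.
Break-even = $1,000.00 / $372.68 = 2.68 → 3 months.

3 months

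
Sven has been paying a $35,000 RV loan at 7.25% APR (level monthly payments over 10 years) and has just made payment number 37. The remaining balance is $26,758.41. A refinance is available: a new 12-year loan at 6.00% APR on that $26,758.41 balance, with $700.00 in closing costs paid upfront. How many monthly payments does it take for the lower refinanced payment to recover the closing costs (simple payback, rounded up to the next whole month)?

5 months

Current payment = 35,000 × 7.25%/12 / (1 − (1+0.0060417)^−120) = $410.90.
Refinanced payment = 26,758.41 × 0.0050000 / (1 − (1+0.0050000)^−144) = $261.12.
Monthly savings = $410.90 − $261.12 = $149.78.
Break-even = $700.00 / $149.78 = 4.67 → 5 months.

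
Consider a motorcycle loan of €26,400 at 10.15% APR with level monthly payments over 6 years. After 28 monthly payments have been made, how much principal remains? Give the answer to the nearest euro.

With monthly rate i = 10.15%/12 = 0.0084583, the balance after k of n payments is P · [(1+i)^n − (1+i)^k] / [(1+i)^n − 1].
(1+0.0084583)^72 = 1.83388904 and (1+0.0084583)^28 = 1.26596837, so the balance is 26,400 × (1.83388904 − 1.26596837) / (1.83388904 − 1) = €17,979.74.

€17,980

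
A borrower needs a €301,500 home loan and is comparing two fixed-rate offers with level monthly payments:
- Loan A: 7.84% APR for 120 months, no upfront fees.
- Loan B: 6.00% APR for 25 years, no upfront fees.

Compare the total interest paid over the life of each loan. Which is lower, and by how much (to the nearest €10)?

Loan A: monthly rate = 7.84%/12 = 0.0065333; payment = 301,500 × 0.0065333 / (1 − (1+0.0065333)^−120) = €3,632.59.
Total interest on Loan A = 120 × €3,632.59 − €301,500 = €134,410.80.
Loan B: at 6.00% the monthly rate is 0.0050000, so the payment is 301,500 × 0.0050000 / (1 − 1.0050000^−300) = €1,942.57.
Total interest on Loan B = 300 × €1,942.57 − €301,500 = €281,271.00.
Loan A is lower by €146,860.20.

Loan A by €146,860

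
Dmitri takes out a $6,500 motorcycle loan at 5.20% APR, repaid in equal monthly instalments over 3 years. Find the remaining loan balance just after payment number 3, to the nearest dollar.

$5,996

With monthly rate i = 5.2%/12 = 0.0043333, the balance after k of n payments is P · [(1+i)^n − (1+i)^k] / [(1+i)^n − 1].
(1+0.0043333)^36 = 1.16843234 and (1+0.0043333)^3 = 1.01305641, so the balance is 6,500 × (1.16843234 − 1.01305641) / (1.16843234 − 1) = $5,996.14.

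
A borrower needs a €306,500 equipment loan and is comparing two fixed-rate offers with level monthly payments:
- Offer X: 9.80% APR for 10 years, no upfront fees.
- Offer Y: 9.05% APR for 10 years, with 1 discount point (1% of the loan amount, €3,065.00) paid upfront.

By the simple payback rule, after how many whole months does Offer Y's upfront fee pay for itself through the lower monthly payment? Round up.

25 months

Offer X: monthly rate = 9.8%/12 = 0.0081667; payment = 306,500 × 0.0081667 / (1 − (1+0.0081667)^−120) = €4,016.55.
Offer Y: at 9.05% the monthly rate is 0.0075417, so the payment is 306,500 × 0.0075417 / (1 − 1.0075417^−120) = €3,890.91.
Monthly savings = €4,016.55 − €3,890.91 = €125.64.
Break-even = €3,065.00 / €125.64 = 24.40 → 25 months.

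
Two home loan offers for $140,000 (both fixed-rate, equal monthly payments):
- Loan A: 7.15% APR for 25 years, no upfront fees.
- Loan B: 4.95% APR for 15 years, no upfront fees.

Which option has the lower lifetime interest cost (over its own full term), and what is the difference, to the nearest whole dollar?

Loan B by $102,254

Loan A: monthly rate = 7.15%/12 = 0.0059583; payment = 140,000 × 0.0059583 / (1 − (1+0.0059583)^−300) = $1,002.93.
Total interest on Loan A = 300 × $1,002.93 − $140,000 = $160,879.00.
Loan B: at 4.95% the monthly rate is 0.0041250, so the payment is 140,000 × 0.0041250 / (1 − 1.0041250^−180) = $1,103.47.
Total interest on Loan B = 180 × $1,103.47 − $140,000 = $58,624.60.
Loan B is lower by $102,254.40.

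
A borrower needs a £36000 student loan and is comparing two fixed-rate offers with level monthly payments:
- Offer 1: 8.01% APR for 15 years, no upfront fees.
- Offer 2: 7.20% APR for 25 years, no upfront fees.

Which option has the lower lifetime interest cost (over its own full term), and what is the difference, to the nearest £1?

Offer 1: monthly rate = 8.01%/12 = 0.0066750; payment = 36,000 × 0.0066750 / (1 − (1+0.0066750)^−180) = £344.24.
Total interest on Offer 1 = 180 × £344.24 − £36,000 = £25,963.20.
Offer 2: at 7.20% the monthly rate is 0.0060000, so the payment is 36,000 × 0.0060000 / (1 − 1.0060000^−300) = £259.05.
Total interest on Offer 2 = 300 × £259.05 − £36,000 = £41,715.00.
Offer 1 is lower by £15,751.80.

Offer 1 by £15,752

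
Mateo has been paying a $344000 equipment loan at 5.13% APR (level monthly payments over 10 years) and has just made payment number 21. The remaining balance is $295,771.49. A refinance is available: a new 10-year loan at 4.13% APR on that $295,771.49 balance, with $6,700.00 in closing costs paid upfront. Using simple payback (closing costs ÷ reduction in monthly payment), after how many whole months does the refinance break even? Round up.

Current payment = 344,000 × 5.13%/12 / (1 − (1+0.0042750)^−120) = $3,670.55.
Refinanced payment = 295,771.49 × 0.0034417 / (1 − (1+0.0034417)^−120) = $3,012.85.
Monthly savings = $3,670.55 − $3,012.85 = $657.70.
Break-even = $6,700.00 / $657.70 = 10.19 → 11 months.

11 months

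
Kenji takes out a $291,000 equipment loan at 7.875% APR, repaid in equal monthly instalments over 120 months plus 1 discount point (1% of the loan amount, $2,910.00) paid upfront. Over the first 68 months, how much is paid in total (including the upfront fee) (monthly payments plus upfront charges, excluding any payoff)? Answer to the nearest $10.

At 7.875% the monthly rate is 0.0065625, so the payment is 291,000 × 0.0065625 / (1 − 1.0065625^−120) = $3,511.44.
Total outlay = 68 × $3,511.44 + $2,910.00 = $241,687.92.

$241,690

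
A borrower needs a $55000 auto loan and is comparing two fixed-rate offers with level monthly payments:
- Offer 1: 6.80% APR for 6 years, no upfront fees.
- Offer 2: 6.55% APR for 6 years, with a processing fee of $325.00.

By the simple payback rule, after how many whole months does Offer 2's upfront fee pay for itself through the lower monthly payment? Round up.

50 months

Offer 1: monthly rate = 6.8%/12 = 0.0056667; payment = 55,000 × 0.0056667 / (1 − (1+0.0056667)^−72) = $932.42.
Offer 2: at 6.55% the monthly rate is 0.0054583, so the payment is 55,000 × 0.0054583 / (1 − 1.0054583^−72) = $925.86.
Monthly savings = $932.42 − $925.86 = $6.56.
Break-even = $325.00 / $6.56 = 49.54 → 50 months.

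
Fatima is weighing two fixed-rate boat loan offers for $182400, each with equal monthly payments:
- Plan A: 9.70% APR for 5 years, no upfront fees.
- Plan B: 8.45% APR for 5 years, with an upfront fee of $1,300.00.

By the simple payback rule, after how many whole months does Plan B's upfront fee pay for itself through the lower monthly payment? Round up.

Plan A: at 9.70% the monthly rate is 0.0080833, so the payment is 182,400 × 0.0080833 / (1 − 1.0080833^−60) = $3,848.59.
Plan B: at 8.45% the monthly rate is 0.0070417, so the payment is 182,400 × 0.0070417 / (1 − 1.0070417^−60) = $3,737.82.
Monthly savings = $3,848.59 − $3,737.82 = $110.77.
Break-even = $1,300.00 / $110.77 = 11.74 → 12 months.

12 months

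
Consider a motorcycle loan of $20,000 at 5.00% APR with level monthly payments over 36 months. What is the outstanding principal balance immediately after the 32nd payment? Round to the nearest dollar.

With monthly rate i = 5%/12 = 0.0041667, the balance after k of n payments is P · [(1+i)^n − (1+i)^k] / [(1+i)^n − 1].
(1+0.0041667)^36 = 1.16147223 and (1+0.0041667)^32 = 1.14231434, so the balance is 20,000 × (1.16147223 − 1.14231434) / (1.16147223 − 1) = $2,372.90.

$2,373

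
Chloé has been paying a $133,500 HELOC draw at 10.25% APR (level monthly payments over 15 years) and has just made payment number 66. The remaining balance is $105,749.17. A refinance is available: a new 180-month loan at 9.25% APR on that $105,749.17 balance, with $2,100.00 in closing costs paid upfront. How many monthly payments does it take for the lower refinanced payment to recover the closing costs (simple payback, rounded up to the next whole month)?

Current payment = 133,500 × 10.25%/12 / (1 − (1+0.0085417)^−180) = $1,455.08.
Refinanced payment = 105,749.17 × 0.0077083 / (1 − (1+0.0077083)^−180) = $1,088.36.
Monthly savings = $1,455.08 − $1,088.36 = $366.72.
Break-even = $2,100.00 / $366.72 = 5.73 → 6 months.

6 months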